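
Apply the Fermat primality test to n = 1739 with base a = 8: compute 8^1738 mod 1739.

8^1 ≡ 8 (mod 1739)
8^2 ≡ 8^2 = 64 ≡ 64 (mod 1739)
8^4 ≡ 64^2 = 4096 ≡ 618 (mod 1739)
8^8 ≡ 618^2 = 381924 ≡ 1083 (mod 1739)
8^16 ≡ 1083^2 = 1172889 ≡ 803 (mod 1739)
8^32 ≡ 803^2 = 644809 ≡ 1379 (mod 1739)
8^64 ≡ 1379^2 = 1901641 ≡ 914 (mod 1739)
8^128 ≡ 914^2 = 835396 ≡ 676 (mod 1739)
8^256 ≡ 676^2 = 456976 ≡ 1358 (mod 1739)
8^512 ≡ 1358^2 = 1844164 ≡ 824 (mod 1739)
8^1024 ≡ 824^2 = 678976 ≡ 766 (mod 1739)
1738 = 1024 + 512 + 128 + 64 + 8 + 2 in binary powers of 2.
So 8^1738 ≡ 766 · 824 · 676 · 914 · 1083 · 64 ≡ 159 (mod 1739).
Since 159 ≠ 1, base 8 is a Fermat witness: 1739 is composite.

159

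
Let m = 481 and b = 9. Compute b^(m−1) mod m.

9^1 ≡ 9 (mod 481)
9^2 ≡ 9^2 = 81 ≡ 81 (mod 481)
9^4 ≡ 81^2 = 6561 ≡ 308 (mod 481)
9^8 ≡ 308^2 = 94864 ≡ 107 (mod 481)
9^16 ≡ 107^2 = 11449 ≡ 386 (mod 481)
9^32 ≡ 386^2 = 148996 ≡ 367 (mod 481)
9^64 ≡ 367^2 = 134689 ≡ 9 (mod 481)
9^128 ≡ 9^2 = 81 ≡ 81 (mod 481)
9^256 ≡ 81^2 = 6561 ≡ 308 (mod 481)
480 = 256 + 128 + 64 + 32 in binary powers of 2.
So 9^480 ≡ 308 · 81 · 9 · 367 ≡ 248 (mod 481).
Since 248 ≠ 1, base 9 is a Fermat witness: 481 is composite.

248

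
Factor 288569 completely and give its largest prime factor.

288569 = 59 · 4891
4891 = 67 · 73
73 is prime.
So 288569 = 59 · 67 · 73; the largest prime factor is 73.

73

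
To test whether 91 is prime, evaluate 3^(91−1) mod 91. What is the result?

1

3^1 ≡ 3 (mod 91)
3^2 ≡ 3^2 = 9 ≡ 9 (mod 91)
3^4 ≡ 9^2 = 81 ≡ 81 (mod 91)
3^8 ≡ 81^2 = 6561 ≡ 9 (mod 91)
3^16 ≡ 9^2 = 81 ≡ 81 (mod 91)
3^32 ≡ 81^2 = 6561 ≡ 9 (mod 91)
3^64 ≡ 9^2 = 81 ≡ 81 (mod 91)
90 = 64 + 16 + 8 + 2 in binary powers of 2.
So 3^90 ≡ 81 · 81 · 9 · 9 ≡ 1 (mod 91).
Since the result is 1, base 3 gives no evidence that 91 is composite.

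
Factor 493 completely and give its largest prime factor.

493 = 17 · 29
29 is prime.
So 493 = 17 · 29; the largest prime factor is 29.

29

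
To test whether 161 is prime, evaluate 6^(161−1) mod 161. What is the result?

127

6^1 ≡ 6 (mod 161)
6^2 ≡ 6^2 = 36 ≡ 36 (mod 161)
6^4 ≡ 36^2 = 1296 ≡ 8 (mod 161)
6^8 ≡ 8^2 = 64 ≡ 64 (mod 161)
6^16 ≡ 64^2 = 4096 ≡ 71 (mod 161)
6^32 ≡ 71^2 = 5041 ≡ 50 (mod 161)
6^64 ≡ 50^2 = 2500 ≡ 85 (mod 161)
6^128 ≡ 85^2 = 7225 ≡ 141 (mod 161)
160 = 128 + 32 in binary powers of 2.
So 6^160 ≡ 141 · 50 ≡ 127 (mod 161).
Since 127 ≠ 1, base 6 is a Fermat witness: 161 is composite.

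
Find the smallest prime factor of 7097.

7097 is odd.
Digit sum 23, not divisible by 3.
Ends in 7: not divisible by 5.
7: 7097 = 7·1013 + 6
11: 7097 = 11·645 + 2
13: 7097 = 13·545 + 12
17: 7097 = 17·417 + 8
19: 7097 = 19·373 + 10
23: 7097 = 23·308 + 13
29: 7097 = 29·244 + 21
31: 7097 = 31·228 + 29
37: 7097 = 37·191 + 30
41: 7097 = 41·173 + 4
43: 7097 = 43·165 + 2
47: 7097 = 47·151

47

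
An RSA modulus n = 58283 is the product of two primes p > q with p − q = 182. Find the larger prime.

Since p = q + 182, we have 58283 = q(q + 182), so q² + 182q − 58283 = 0.
Discriminant: 182² + 4·58283 = 33124 + 233132 = 266256; √266256 = 516.
q = (−182 + 516)/2 = 167, and p = q + 182 = 349.
Check: 167 · 349 = 58283.

349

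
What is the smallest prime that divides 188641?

188641 is odd.
Digit sum 28, not divisible by 3.
Ends in 1: not divisible by 5.
7: 188641 = 7·26948 + 5
11: 188641 = 11·17149 + 2
13: 188641 = 13·14510 + 11
17: 188641 = 17·11096 + 9
19: 188641 = 19·9928 + 9
23: 188641 = 23·8201 + 18
29: 188641 = 29·6504 + 25
31: 188641 = 31·6085 + 6
37: 188641 = 37·5098 + 15
41: 188641 = 41·4601

41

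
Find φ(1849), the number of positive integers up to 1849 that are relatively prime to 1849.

1806

Factor: 1849 = 43^2.
φ(1849) = 43^1·(43−1) = 1806.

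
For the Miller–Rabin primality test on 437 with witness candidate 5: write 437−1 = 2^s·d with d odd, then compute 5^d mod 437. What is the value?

437 − 1 = 436 = 2^2 · 109, so d = 109.
5^1 ≡ 5 (mod 437)
5^2 ≡ 5^2 = 25 ≡ 25 (mod 437)
5^4 ≡ 25^2 = 625 ≡ 188 (mod 437)
5^8 ≡ 188^2 = 35344 ≡ 384 (mod 437)
5^16 ≡ 384^2 = 147456 ≡ 187 (mod 437)
5^32 ≡ 187^2 = 34969 ≡ 9 (mod 437)
5^64 ≡ 9^2 = 81 ≡ 81 (mod 437)
109 = 64 + 32 + 8 + 4 + 1 in binary powers of 2.
So 5^109 ≡ 81 · 9 · 384 · 188 · 5 ≡ 290 (mod 437).
Squaring chain: 290 → 196; never reaches −1, so base 5 is a Miller–Rabin witness that 437 is composite.

290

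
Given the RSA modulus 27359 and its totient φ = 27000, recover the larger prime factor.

φ(n) = (p−1)(q−1) = n − (p+q) + 1, so p + q = 27359 − 27000 + 1 = 360.
p and q are the roots of t² − 360t + 27359 = 0.
Discriminant: 360² − 4·27359 = 129600 − 109436 = 20164; √20164 = 142.
q = (360 − 142)/2 = 109, p = (360 + 142)/2 = 251.
Check: 109 · 251 = 27359.

251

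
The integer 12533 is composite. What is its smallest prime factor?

12533 is odd.
Digit sum 14, not divisible by 3.
Ends in 3: not divisible by 5.
7: 12533 = 7·1790 + 3
11: 12533 = 11·1139 + 4
13: 12533 = 13·964 + 1
17: 12533 = 17·737 + 4
19: 12533 = 19·659 + 12
23: 12533 = 23·544 + 21
29: 12533 = 29·432 + 5
31: 12533 = 31·404 + 9
37: 12533 = 37·338 + 27
41: 12533 = 41·305 + 28
43: 12533 = 43·291 + 20
47: 12533 = 47·266 + 31
53: 12533 = 53·236 + 25
59: 12533 = 59·212 + 25
61: 12533 = 61·205 + 28
67: 12533 = 67·187 + 4
71: 12533 = 71·176 + 37
73: 12533 = 73·171 + 50
79: 12533 = 79·158 + 51
83: 12533 = 83·151

83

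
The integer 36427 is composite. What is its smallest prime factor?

73

36427 is odd.
Digit sum 22, not divisible by 3.
Ends in 7: not divisible by 5.
7: 36427 = 7·5203 + 6
11: 36427 = 11·3311 + 6
13: 36427 = 13·2802 + 1
17: 36427 = 17·2142 + 13
19: 36427 = 19·1917 + 4
23: 36427 = 23·1583 + 18
29: 36427 = 29·1256 + 3
31: 36427 = 31·1175 + 2
37: 36427 = 37·984 + 19
41: 36427 = 41·888 + 19
43: 36427 = 43·847 + 6
47: 36427 = 47·775 + 2
53: 36427 = 53·687 + 16
59: 36427 = 59·617 + 24
61: 36427 = 61·597 + 10
67: 36427 = 67·543 + 46
71: 36427 = 71·513 + 4
73: 36427 = 73·499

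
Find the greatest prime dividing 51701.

51701 = 13 · 3977
3977 = 41 · 97
97 is prime.
So 51701 = 13 · 41 · 97; the largest prime factor is 97.

97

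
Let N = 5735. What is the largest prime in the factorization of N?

5735 = 5 · 1147
1147 = 31 · 37
37 is prime.
So 5735 = 5 · 31 · 37; the largest prime factor is 37.

37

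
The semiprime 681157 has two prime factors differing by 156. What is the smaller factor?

751

Since p = q + 156, we have 681157 = q(q + 156), so q² + 156q − 681157 = 0.
Discriminant: 156² + 4·681157 = 24336 + 2724628 = 2748964; √2748964 = 1658.
q = (−156 + 1658)/2 = 751, and p = q + 156 = 907.
Check: 751 · 907 = 681157.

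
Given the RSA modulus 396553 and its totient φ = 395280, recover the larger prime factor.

733

φ(n) = (p−1)(q−1) = n − (p+q) + 1, so p + q = 396553 − 395280 + 1 = 1274.
p and q are the roots of t² − 1274t + 396553 = 0.
Discriminant: 1274² − 4·396553 = 1623076 − 1586212 = 36864; √36864 = 192.
q = (1274 − 192)/2 = 541, p = (1274 + 192)/2 = 733.
Check: 541 · 733 = 396553.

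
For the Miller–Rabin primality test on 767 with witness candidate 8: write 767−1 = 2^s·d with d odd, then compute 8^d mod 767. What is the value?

642

767 − 1 = 766 = 2^1 · 383, so d = 383.
8^1 ≡ 8 (mod 767)
8^2 ≡ 8^2 = 64 ≡ 64 (mod 767)
8^4 ≡ 64^2 = 4096 ≡ 261 (mod 767)
8^8 ≡ 261^2 = 68121 ≡ 625 (mod 767)
8^16 ≡ 625^2 = 390625 ≡ 222 (mod 767)
8^32 ≡ 222^2 = 49284 ≡ 196 (mod 767)
8^64 ≡ 196^2 = 38416 ≡ 66 (mod 767)
8^128 ≡ 66^2 = 4356 ≡ 521 (mod 767)
8^256 ≡ 521^2 = 271441 ≡ 690 (mod 767)
383 = 256 + 64 + 32 + 16 + 8 + 4 + 2 + 1 in binary powers of 2.
So 8^383 ≡ 690 · 66 · 196 · 222 · 625 · 261 · 64 · 8 ≡ 642 (mod 767).
Squaring chain: 642; never reaches −1, so base 8 is a Miller–Rabin witness that 767 is composite.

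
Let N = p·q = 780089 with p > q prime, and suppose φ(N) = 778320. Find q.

829

φ(n) = (p−1)(q−1) = n − (p+q) + 1, so p + q = 780089 − 778320 + 1 = 1770.
p and q are the roots of t² − 1770t + 780089 = 0.
Discriminant: 1770² − 4·780089 = 3132900 − 3120356 = 12544; √12544 = 112.
q = (1770 − 112)/2 = 829, p = (1770 + 112)/2 = 941.
Check: 829 · 941 = 780089.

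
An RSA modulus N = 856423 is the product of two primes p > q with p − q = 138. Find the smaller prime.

859

Since p = q + 138, we have 856423 = q(q + 138), so q² + 138q − 856423 = 0.
Discriminant: 138² + 4·856423 = 19044 + 3425692 = 3444736; √3444736 = 1856.
q = (−138 + 1856)/2 = 859, and p = q + 138 = 997.
Check: 859 · 997 = 856423.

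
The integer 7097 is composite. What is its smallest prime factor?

47

7097 is odd.
Digit sum 23, not divisible by 3.
Ends in 7: not divisible by 5.
7: 7097 = 7·1013 + 6
11: 7097 = 11·645 + 2
13: 7097 = 13·545 + 12
17: 7097 = 17·417 + 8
19: 7097 = 19·373 + 10
23: 7097 = 23·308 + 13
29: 7097 = 29·244 + 21
31: 7097 = 31·228 + 29
37: 7097 = 37·191 + 30
41: 7097 = 41·173 + 4
43: 7097 = 43·165 + 2
47: 7097 = 47·151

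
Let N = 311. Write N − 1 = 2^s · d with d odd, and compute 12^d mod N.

1

311 − 1 = 310 = 2^1 · 155, so d = 155.
12^1 ≡ 12 (mod 311)
12^2 ≡ 12^2 = 144 ≡ 144 (mod 311)
12^4 ≡ 144^2 = 20736 ≡ 210 (mod 311)
12^8 ≡ 210^2 = 44100 ≡ 249 (mod 311)
12^16 ≡ 249^2 = 62001 ≡ 112 (mod 311)
12^32 ≡ 112^2 = 12544 ≡ 104 (mod 311)
12^64 ≡ 104^2 = 10816 ≡ 242 (mod 311)
12^128 ≡ 242^2 = 58564 ≡ 96 (mod 311)
155 = 128 + 16 + 8 + 2 + 1 in binary powers of 2.
So 12^155 ≡ 96 · 112 · 249 · 144 · 12 ≡ 1 (mod 311).
Since 12^d ≡ 1 (mod 311), base 12 does not prove 311 composite.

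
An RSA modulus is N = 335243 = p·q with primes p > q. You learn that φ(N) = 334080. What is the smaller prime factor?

523

φ(n) = (p−1)(q−1) = n − (p+q) + 1, so p + q = 335243 − 334080 + 1 = 1164.
p and q are the roots of t² − 1164t + 335243 = 0.
Discriminant: 1164² − 4·335243 = 1354896 − 1340972 = 13924; √13924 = 118.
q = (1164 − 118)/2 = 523, p = (1164 + 118)/2 = 641.
Check: 523 · 641 = 335243.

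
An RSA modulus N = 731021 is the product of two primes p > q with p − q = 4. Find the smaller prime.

Since p = q + 4, we have 731021 = q(q + 4), so q² + 4q − 731021 = 0.
Discriminant: 4² + 4·731021 = 16 + 2924084 = 2924100; √2924100 = 1710.
q = (−4 + 1710)/2 = 853, and p = q + 4 = 857.
Check: 853 · 857 = 731021.

853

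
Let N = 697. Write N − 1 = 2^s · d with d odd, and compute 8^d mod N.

697 − 1 = 696 = 2^3 · 87, so d = 87.
8^1 ≡ 8 (mod 697)
8^2 ≡ 8^2 = 64 ≡ 64 (mod 697)
8^4 ≡ 64^2 = 4096 ≡ 611 (mod 697)
8^8 ≡ 611^2 = 373321 ≡ 426 (mod 697)
8^16 ≡ 426^2 = 181476 ≡ 256 (mod 697)
8^32 ≡ 256^2 = 65536 ≡ 18 (mod 697)
8^64 ≡ 18^2 = 324 ≡ 324 (mod 697)
87 = 64 + 16 + 4 + 2 + 1 in binary powers of 2.
So 8^87 ≡ 324 · 256 · 611 · 64 · 8 ≡ 576 (mod 697).
Squaring chain: 576 → 4 → 16; never reaches −1, so base 8 is a Miller–Rabin witness that 697 is composite.

576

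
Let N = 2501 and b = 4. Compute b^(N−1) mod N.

4^1 ≡ 4 (mod 2501)
4^2 ≡ 4^2 = 16 ≡ 16 (mod 2501)
4^4 ≡ 16^2 = 256 ≡ 256 (mod 2501)
4^8 ≡ 256^2 = 65536 ≡ 510 (mod 2501)
4^16 ≡ 510^2 = 260100 ≡ 2497 (mod 2501)
4^32 ≡ 2497^2 = 6235009 ≡ 16 (mod 2501)
4^64 ≡ 16^2 = 256 ≡ 256 (mod 2501)
4^128 ≡ 256^2 = 65536 ≡ 510 (mod 2501)
4^256 ≡ 510^2 = 260100 ≡ 2497 (mod 2501)
4^512 ≡ 2497^2 = 6235009 ≡ 16 (mod 2501)
4^1024 ≡ 16^2 = 256 ≡ 256 (mod 2501)
4^2048 ≡ 256^2 = 65536 ≡ 510 (mod 2501)
2500 = 2048 + 256 + 128 + 64 + 4 in binary powers of 2.
So 4^2500 ≡ 510 · 2497 · 510 · 256 · 256 ≡ 657 (mod 2501).
Since 657 ≠ 1, base 4 is a Fermat witness: 2501 is composite.

657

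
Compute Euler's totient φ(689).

624

Factor: 689 = 13 · 53.
φ(689) = (13−1) · (53−1) = 12 · 52 = 624.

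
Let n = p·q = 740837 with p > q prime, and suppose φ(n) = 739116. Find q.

φ(n) = (p−1)(q−1) = n − (p+q) + 1, so p + q = 740837 − 739116 + 1 = 1722.
p and q are the roots of t² − 1722t + 740837 = 0.
Discriminant: 1722² − 4·740837 = 2965284 − 2963348 = 1936; √1936 = 44.
q = (1722 − 44)/2 = 839, p = (1722 + 44)/2 = 883.
Check: 839 · 883 = 740837.

839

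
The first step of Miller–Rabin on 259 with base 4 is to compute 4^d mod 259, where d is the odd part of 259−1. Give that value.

259 − 1 = 258 = 2^1 · 129, so d = 129.
4^1 ≡ 4 (mod 259)
4^2 ≡ 4^2 = 16 ≡ 16 (mod 259)
4^4 ≡ 16^2 = 256 ≡ 256 (mod 259)
4^8 ≡ 256^2 = 65536 ≡ 9 (mod 259)
4^16 ≡ 9^2 = 81 ≡ 81 (mod 259)
4^32 ≡ 81^2 = 6561 ≡ 86 (mod 259)
4^64 ≡ 86^2 = 7396 ≡ 144 (mod 259)
4^128 ≡ 144^2 = 20736 ≡ 16 (mod 259)
129 = 128 + 1 in binary powers of 2.
So 4^129 ≡ 16 · 4 ≡ 64 (mod 259).
Squaring chain: 64; never reaches −1, so base 4 is a Miller–Rabin witness that 259 is composite.

64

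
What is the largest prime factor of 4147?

4147 = 11 · 377
377 = 13 · 29
29 is prime.
So 4147 = 11 · 13 · 29; the largest prime factor is 29.

29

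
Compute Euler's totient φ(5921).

5700

Factor: 5921 = 31 · 191.
φ(5921) = (31−1) · (191−1) = 30 · 190 = 5700.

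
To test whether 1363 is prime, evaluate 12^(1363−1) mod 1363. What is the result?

202

12^1 ≡ 12 (mod 1363)
12^2 ≡ 12^2 = 144 ≡ 144 (mod 1363)
12^4 ≡ 144^2 = 20736 ≡ 291 (mod 1363)
12^8 ≡ 291^2 = 84681 ≡ 175 (mod 1363)
12^16 ≡ 175^2 = 30625 ≡ 639 (mod 1363)
12^32 ≡ 639^2 = 408321 ≡ 784 (mod 1363)
12^64 ≡ 784^2 = 614656 ≡ 1306 (mod 1363)
12^128 ≡ 1306^2 = 1705636 ≡ 523 (mod 1363)
12^256 ≡ 523^2 = 273529 ≡ 929 (mod 1363)
12^512 ≡ 929^2 = 863041 ≡ 262 (mod 1363)
12^1024 ≡ 262^2 = 68644 ≡ 494 (mod 1363)
1362 = 1024 + 256 + 64 + 16 + 2 in binary powers of 2.
So 12^1362 ≡ 494 · 929 · 1306 · 639 · 144 ≡ 202 (mod 1363).
Since 202 ≠ 1, base 12 is a Fermat witness: 1363 is composite.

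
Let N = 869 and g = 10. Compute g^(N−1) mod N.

10^1 ≡ 10 (mod 869)
10^2 ≡ 10^2 = 100 ≡ 100 (mod 869)
10^4 ≡ 100^2 = 10000 ≡ 441 (mod 869)
10^8 ≡ 441^2 = 194481 ≡ 694 (mod 869)
10^16 ≡ 694^2 = 481636 ≡ 210 (mod 869)
10^32 ≡ 210^2 = 44100 ≡ 650 (mod 869)
10^64 ≡ 650^2 = 422500 ≡ 166 (mod 869)
10^128 ≡ 166^2 = 27556 ≡ 617 (mod 869)
10^256 ≡ 617^2 = 380689 ≡ 67 (mod 869)
10^512 ≡ 67^2 = 4489 ≡ 144 (mod 869)
868 = 512 + 256 + 64 + 32 + 4 in binary powers of 2.
So 10^868 ≡ 144 · 67 · 166 · 650 · 441 ≡ 749 (mod 869).
Since 749 ≠ 1, base 10 is a Fermat witness: 869 is composite.

749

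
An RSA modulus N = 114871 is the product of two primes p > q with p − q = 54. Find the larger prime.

367

Since p = q + 54, we have 114871 = q(q + 54), so q² + 54q − 114871 = 0.
Discriminant: 54² + 4·114871 = 2916 + 459484 = 462400; √462400 = 680.
q = (−54 + 680)/2 = 313, and p = q + 54 = 367.
Check: 313 · 367 = 114871.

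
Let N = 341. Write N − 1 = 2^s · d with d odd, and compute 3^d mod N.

254

341 − 1 = 340 = 2^2 · 85, so d = 85.
3^1 ≡ 3 (mod 341)
3^2 ≡ 3^2 = 9 ≡ 9 (mod 341)
3^4 ≡ 9^2 = 81 ≡ 81 (mod 341)
3^8 ≡ 81^2 = 6561 ≡ 82 (mod 341)
3^16 ≡ 82^2 = 6724 ≡ 245 (mod 341)
3^32 ≡ 245^2 = 60025 ≡ 9 (mod 341)
3^64 ≡ 9^2 = 81 ≡ 81 (mod 341)
85 = 64 + 16 + 4 + 1 in binary powers of 2.
So 3^85 ≡ 81 · 245 · 81 · 3 ≡ 254 (mod 341).
Squaring chain: 254 → 67; never reaches −1, so base 3 is a Miller–Rabin witness that 341 is composite.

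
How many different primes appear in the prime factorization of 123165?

5

123165 = 3^2 · 13685
13685 = 5 · 2737
2737 = 7 · 391
391 = 17 · 23
123165 = 3^2 · 5 · 7 · 17 · 23, which has 5 distinct prime factors.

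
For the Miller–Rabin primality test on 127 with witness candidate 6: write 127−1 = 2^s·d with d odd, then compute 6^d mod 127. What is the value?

127 − 1 = 126 = 2^1 · 63, so d = 63.
6^1 ≡ 6 (mod 127)
6^2 ≡ 6^2 = 36 ≡ 36 (mod 127)
6^4 ≡ 36^2 = 1296 ≡ 26 (mod 127)
6^8 ≡ 26^2 = 676 ≡ 41 (mod 127)
6^16 ≡ 41^2 = 1681 ≡ 30 (mod 127)
6^32 ≡ 30^2 = 900 ≡ 11 (mod 127)
63 = 32 + 16 + 8 + 4 + 2 + 1 in binary powers of 2.
So 6^63 ≡ 11 · 30 · 41 · 26 · 36 · 6 ≡ 126 (mod 127).
Since 6^d ≡ 126 (mod 127), base 6 does not prove 127 composite.

126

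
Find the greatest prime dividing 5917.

97

5917 = 61 · 97
97 is prime.
So 5917 = 61 · 97; the largest prime factor is 97.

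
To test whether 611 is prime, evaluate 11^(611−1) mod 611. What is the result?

11^1 ≡ 11 (mod 611)
11^2 ≡ 11^2 = 121 ≡ 121 (mod 611)
11^4 ≡ 121^2 = 14641 ≡ 588 (mod 611)
11^8 ≡ 588^2 = 345744 ≡ 529 (mod 611)
11^16 ≡ 529^2 = 279841 ≡ 3 (mod 611)
11^32 ≡ 3^2 = 9 ≡ 9 (mod 611)
11^64 ≡ 9^2 = 81 ≡ 81 (mod 611)
11^128 ≡ 81^2 = 6561 ≡ 451 (mod 611)
11^256 ≡ 451^2 = 203401 ≡ 549 (mod 611)
11^512 ≡ 549^2 = 301401 ≡ 178 (mod 611)
610 = 512 + 64 + 32 + 2 in binary powers of 2.
So 11^610 ≡ 178 · 81 · 9 · 121 ≡ 335 (mod 611).
Since 335 ≠ 1, base 11 is a Fermat witness: 611 is composite.

335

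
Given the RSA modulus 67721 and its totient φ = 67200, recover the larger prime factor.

281

φ(n) = (p−1)(q−1) = n − (p+q) + 1, so p + q = 67721 − 67200 + 1 = 522.
p and q are the roots of t² − 522t + 67721 = 0.
Discriminant: 522² − 4·67721 = 272484 − 270884 = 1600; √1600 = 40.
q = (522 − 40)/2 = 241, p = (522 + 40)/2 = 281.
Check: 241 · 281 = 67721.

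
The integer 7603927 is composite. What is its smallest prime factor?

97

7603927 is odd.
Digit sum 34, not divisible by 3.
Ends in 7: not divisible by 5.
7: 7603927 = 7·1086275 + 2
11: 7603927 = 11·691266 + 1
13: 7603927 = 13·584917 + 6
17: 7603927 = 17·447289 + 14
19: 7603927 = 19·400206 + 13
23: 7603927 = 23·330605 + 12
29: 7603927 = 29·262204 + 11
31: 7603927 = 31·245287 + 30
37: 7603927 = 37·205511 + 20
41: 7603927 = 41·185461 + 26
43: 7603927 = 43·176835 + 22
47: 7603927 = 47·161785 + 32
53: 7603927 = 53·143470 + 17
59: 7603927 = 59·128880 + 7
61: 7603927 = 61·124654 + 33
67: 7603927 = 67·113491 + 30
71: 7603927 = 71·107097 + 40
73: 7603927 = 73·104163 + 28
79: 7603927 = 79·96252 + 19
83: 7603927 = 83·91613 + 48
89: 7603927 = 89·85437 + 34
97: 7603927 = 97·78391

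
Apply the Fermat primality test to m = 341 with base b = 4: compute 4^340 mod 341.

4^1 ≡ 4 (mod 341)
4^2 ≡ 4^2 = 16 ≡ 16 (mod 341)
4^4 ≡ 16^2 = 256 ≡ 256 (mod 341)
4^8 ≡ 256^2 = 65536 ≡ 64 (mod 341)
4^16 ≡ 64^2 = 4096 ≡ 4 (mod 341)
4^32 ≡ 4^2 = 16 ≡ 16 (mod 341)
4^64 ≡ 16^2 = 256 ≡ 256 (mod 341)
4^128 ≡ 256^2 = 65536 ≡ 64 (mod 341)
4^256 ≡ 64^2 = 4096 ≡ 4 (mod 341)
340 = 256 + 64 + 16 + 4 in binary powers of 2.
So 4^340 ≡ 4 · 256 · 4 · 256 ≡ 1 (mod 341).
Since the result is 1, base 4 gives no evidence that 341 is composite.

1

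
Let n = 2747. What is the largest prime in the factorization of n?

2747 = 41 · 67
67 is prime.
So 2747 = 41 · 67; the largest prime factor is 67.

67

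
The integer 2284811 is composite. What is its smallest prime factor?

47

2284811 is odd.
Digit sum 26, not divisible by 3.
Ends in 1: not divisible by 5.
7: 2284811 = 7·326401 + 4
11: 2284811 = 11·207710 + 1
13: 2284811 = 13·175754 + 9
17: 2284811 = 17·134400 + 11
19: 2284811 = 19·120253 + 4
23: 2284811 = 23·99339 + 14
29: 2284811 = 29·78786 + 17
31: 2284811 = 31·73703 + 18
37: 2284811 = 37·61751 + 24
41: 2284811 = 41·55727 + 4
43: 2284811 = 43·53135 + 6
47: 2284811 = 47·48613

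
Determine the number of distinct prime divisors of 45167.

45167 = 31^2 · 47
45167 = 31^2 · 47, which has 2 distinct prime factors.

2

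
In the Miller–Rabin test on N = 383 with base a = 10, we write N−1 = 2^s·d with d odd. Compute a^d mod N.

383 − 1 = 382 = 2^1 · 191, so d = 191.
10^1 ≡ 10 (mod 383)
10^2 ≡ 10^2 = 100 ≡ 100 (mod 383)
10^4 ≡ 100^2 = 10000 ≡ 42 (mod 383)
10^8 ≡ 42^2 = 1764 ≡ 232 (mod 383)
10^16 ≡ 232^2 = 53824 ≡ 204 (mod 383)
10^32 ≡ 204^2 = 41616 ≡ 252 (mod 383)
10^64 ≡ 252^2 = 63504 ≡ 309 (mod 383)
10^128 ≡ 309^2 = 95481 ≡ 114 (mod 383)
191 = 128 + 32 + 16 + 8 + 4 + 2 + 1 in binary powers of 2.
So 10^191 ≡ 114 · 252 · 204 · 232 · 42 · 100 · 10 ≡ 382 (mod 383).
Since 10^d ≡ 382 (mod 383), base 10 does not prove 383 composite.

382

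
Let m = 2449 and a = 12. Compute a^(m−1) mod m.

907

12^1 ≡ 12 (mod 2449)
12^2 ≡ 12^2 = 144 ≡ 144 (mod 2449)
12^4 ≡ 144^2 = 20736 ≡ 1144 (mod 2449)
12^8 ≡ 1144^2 = 1308736 ≡ 970 (mod 2449)
12^16 ≡ 970^2 = 940900 ≡ 484 (mod 2449)
12^32 ≡ 484^2 = 234256 ≡ 1601 (mod 2449)
12^64 ≡ 1601^2 = 2563201 ≡ 1547 (mod 2449)
12^128 ≡ 1547^2 = 2393209 ≡ 536 (mod 2449)
12^256 ≡ 536^2 = 287296 ≡ 763 (mod 2449)
12^512 ≡ 763^2 = 582169 ≡ 1756 (mod 2449)
12^1024 ≡ 1756^2 = 3083536 ≡ 245 (mod 2449)
12^2048 ≡ 245^2 = 60025 ≡ 1249 (mod 2449)
2448 = 2048 + 256 + 128 + 16 in binary powers of 2.
So 12^2448 ≡ 1249 · 763 · 536 · 484 ≡ 907 (mod 2449).
Since 907 ≠ 1, base 12 is a Fermat witness: 2449 is composite.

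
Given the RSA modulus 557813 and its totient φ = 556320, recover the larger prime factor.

761

φ(n) = (p−1)(q−1) = n − (p+q) + 1, so p + q = 557813 − 556320 + 1 = 1494.
p and q are the roots of t² − 1494t + 557813 = 0.
Discriminant: 1494² − 4·557813 = 2232036 − 2231252 = 784; √784 = 28.
q = (1494 − 28)/2 = 733, p = (1494 + 28)/2 = 761.
Check: 733 · 761 = 557813.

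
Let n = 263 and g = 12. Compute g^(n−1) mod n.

1

12^1 ≡ 12 (mod 263)
12^2 ≡ 12^2 = 144 ≡ 144 (mod 263)
12^4 ≡ 144^2 = 20736 ≡ 222 (mod 263)
12^8 ≡ 222^2 = 49284 ≡ 103 (mod 263)
12^16 ≡ 103^2 = 10609 ≡ 89 (mod 263)
12^32 ≡ 89^2 = 7921 ≡ 31 (mod 263)
12^64 ≡ 31^2 = 961 ≡ 172 (mod 263)
12^128 ≡ 172^2 = 29584 ≡ 128 (mod 263)
12^256 ≡ 128^2 = 16384 ≡ 78 (mod 263)
262 = 256 + 4 + 2 in binary powers of 2.
So 12^262 ≡ 78 · 222 · 144 ≡ 1 (mod 263).
Since the result is 1, base 12 gives no evidence that 263 is composite.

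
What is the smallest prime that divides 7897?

53

7897 is odd.
Digit sum 31, not divisible by 3.
Ends in 7: not divisible by 5.
7: 7897 = 7·1128 + 1
11: 7897 = 11·717 + 10
13: 7897 = 13·607 + 6
17: 7897 = 17·464 + 9
19: 7897 = 19·415 + 12
23: 7897 = 23·343 + 8
29: 7897 = 29·272 + 9
31: 7897 = 31·254 + 23
37: 7897 = 37·213 + 16
41: 7897 = 41·192 + 25
43: 7897 = 43·183 + 28
47: 7897 = 47·168 + 1
53: 7897 = 53·149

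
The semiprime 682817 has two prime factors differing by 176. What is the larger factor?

Since p = q + 176, we have 682817 = q(q + 176), so q² + 176q − 682817 = 0.
Discriminant: 176² + 4·682817 = 30976 + 2731268 = 2762244; √2762244 = 1662.
q = (−176 + 1662)/2 = 743, and p = q + 176 = 919.
Check: 743 · 919 = 682817.

919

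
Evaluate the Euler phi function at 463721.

Factor: 463721 = 37 · 83 · 151.
φ(463721) = (37−1) · (83−1) · (151−1) = 36 · 82 · 150 = 442800.

442800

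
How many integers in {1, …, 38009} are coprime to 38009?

37620

Factor: 38009 = 191 · 199.
φ(38009) = (191−1) · (199−1) = 190 · 198 = 37620.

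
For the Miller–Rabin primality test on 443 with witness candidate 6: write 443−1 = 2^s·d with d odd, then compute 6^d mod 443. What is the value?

442

443 − 1 = 442 = 2^1 · 221, so d = 221.
6^1 ≡ 6 (mod 443)
6^2 ≡ 6^2 = 36 ≡ 36 (mod 443)
6^4 ≡ 36^2 = 1296 ≡ 410 (mod 443)
6^8 ≡ 410^2 = 168100 ≡ 203 (mod 443)
6^16 ≡ 203^2 = 41209 ≡ 10 (mod 443)
6^32 ≡ 10^2 = 100 ≡ 100 (mod 443)
6^64 ≡ 100^2 = 10000 ≡ 254 (mod 443)
6^128 ≡ 254^2 = 64516 ≡ 281 (mod 443)
221 = 128 + 64 + 16 + 8 + 4 + 1 in binary powers of 2.
So 6^221 ≡ 281 · 254 · 10 · 203 · 410 · 6 ≡ 442 (mod 443).
Since 6^d ≡ 442 (mod 443), base 6 does not prove 443 composite.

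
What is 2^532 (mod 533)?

406

2^1 ≡ 2 (mod 533)
2^2 ≡ 2^2 = 4 ≡ 4 (mod 533)
2^4 ≡ 4^2 = 16 ≡ 16 (mod 533)
2^8 ≡ 16^2 = 256 ≡ 256 (mod 533)
2^16 ≡ 256^2 = 65536 ≡ 510 (mod 533)
2^32 ≡ 510^2 = 260100 ≡ 529 (mod 533)
2^64 ≡ 529^2 = 279841 ≡ 16 (mod 533)
2^128 ≡ 16^2 = 256 ≡ 256 (mod 533)
2^256 ≡ 256^2 = 65536 ≡ 510 (mod 533)
2^512 ≡ 510^2 = 260100 ≡ 529 (mod 533)
532 = 512 + 16 + 4 in binary powers of 2.
So 2^532 ≡ 529 · 510 · 16 ≡ 406 (mod 533).
Since 406 ≠ 1, base 2 is a Fermat witness: 533 is composite.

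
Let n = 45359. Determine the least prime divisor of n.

67

45359 is odd.
Digit sum 26, not divisible by 3.
Ends in 9: not divisible by 5.
7: 45359 = 7·6479 + 6
11: 45359 = 11·4123 + 6
13: 45359 = 13·3489 + 2
17: 45359 = 17·2668 + 3
19: 45359 = 19·2387 + 6
23: 45359 = 23·1972 + 3
29: 45359 = 29·1564 + 3
31: 45359 = 31·1463 + 6
37: 45359 = 37·1225 + 34
41: 45359 = 41·1106 + 13
43: 45359 = 43·1054 + 37
47: 45359 = 47·965 + 4
53: 45359 = 53·855 + 44
59: 45359 = 59·768 + 47
61: 45359 = 61·743 + 36
67: 45359 = 67·677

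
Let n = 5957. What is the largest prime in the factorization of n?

5957 = 7 · 851
851 = 23 · 37
37 is prime.
So 5957 = 7 · 23 · 37; the largest prime factor is 37.

37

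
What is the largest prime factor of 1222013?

67

1222013 = 13 · 94001
94001 = 23 · 4087
4087 = 61 · 67
67 is prime.
So 1222013 = 13 · 23 · 61 · 67; the largest prime factor is 67.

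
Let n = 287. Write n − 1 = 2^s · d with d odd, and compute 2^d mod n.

287 − 1 = 286 = 2^1 · 143, so d = 143.
2^1 ≡ 2 (mod 287)
2^2 ≡ 2^2 = 4 ≡ 4 (mod 287)
2^4 ≡ 4^2 = 16 ≡ 16 (mod 287)
2^8 ≡ 16^2 = 256 ≡ 256 (mod 287)
2^16 ≡ 256^2 = 65536 ≡ 100 (mod 287)
2^32 ≡ 100^2 = 10000 ≡ 242 (mod 287)
2^64 ≡ 242^2 = 58564 ≡ 16 (mod 287)
2^128 ≡ 16^2 = 256 ≡ 256 (mod 287)
143 = 128 + 8 + 4 + 2 + 1 in binary powers of 2.
So 2^143 ≡ 256 · 256 · 16 · 4 · 2 ≡ 172 (mod 287).
Squaring chain: 172; never reaches −1, so base 2 is a Miller–Rabin witness that 287 is composite.

172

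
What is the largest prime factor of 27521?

73

27521 = 13 · 2117
2117 = 29 · 73
73 is prime.
So 27521 = 13 · 29 · 73; the largest prime factor is 73.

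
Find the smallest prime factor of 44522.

44522 is even: 2 divides it.

2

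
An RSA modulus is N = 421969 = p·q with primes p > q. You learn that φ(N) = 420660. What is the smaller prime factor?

571

φ(n) = (p−1)(q−1) = n − (p+q) + 1, so p + q = 421969 − 420660 + 1 = 1310.
p and q are the roots of t² − 1310t + 421969 = 0.
Discriminant: 1310² − 4·421969 = 1716100 − 1687876 = 28224; √28224 = 168.
q = (1310 − 168)/2 = 571, p = (1310 + 168)/2 = 739.
Check: 571 · 739 = 421969.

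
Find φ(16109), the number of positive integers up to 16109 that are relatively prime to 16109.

15840

Factor: 16109 = 89 · 181.
φ(16109) = (89−1) · (181−1) = 88 · 180 = 15840.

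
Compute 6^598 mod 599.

1

6^1 ≡ 6 (mod 599)
6^2 ≡ 6^2 = 36 ≡ 36 (mod 599)
6^4 ≡ 36^2 = 1296 ≡ 98 (mod 599)
6^8 ≡ 98^2 = 9604 ≡ 20 (mod 599)
6^16 ≡ 20^2 = 400 ≡ 400 (mod 599)
6^32 ≡ 400^2 = 160000 ≡ 67 (mod 599)
6^64 ≡ 67^2 = 4489 ≡ 296 (mod 599)
6^128 ≡ 296^2 = 87616 ≡ 162 (mod 599)
6^256 ≡ 162^2 = 26244 ≡ 487 (mod 599)
6^512 ≡ 487^2 = 237169 ≡ 564 (mod 599)
598 = 512 + 64 + 16 + 4 + 2 in binary powers of 2.
So 6^598 ≡ 564 · 296 · 400 · 98 · 36 ≡ 1 (mod 599).
Since the result is 1, base 6 gives no evidence that 599 is composite.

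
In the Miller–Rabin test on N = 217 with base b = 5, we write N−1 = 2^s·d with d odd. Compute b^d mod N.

217 − 1 = 216 = 2^3 · 27, so d = 27.
5^1 ≡ 5 (mod 217)
5^2 ≡ 5^2 = 25 ≡ 25 (mod 217)
5^4 ≡ 25^2 = 625 ≡ 191 (mod 217)
5^8 ≡ 191^2 = 36481 ≡ 25 (mod 217)
5^16 ≡ 25^2 = 625 ≡ 191 (mod 217)
27 = 16 + 8 + 2 + 1 in binary powers of 2.
So 5^27 ≡ 191 · 25 · 25 · 5 ≡ 125 (mod 217).
Squaring chain: 125 → 1 → 1; never reaches −1, so base 5 is a Miller–Rabin witness that 217 is composite.

125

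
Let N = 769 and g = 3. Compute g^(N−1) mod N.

3^1 ≡ 3 (mod 769)
3^2 ≡ 3^2 = 9 ≡ 9 (mod 769)
3^4 ≡ 9^2 = 81 ≡ 81 (mod 769)
3^8 ≡ 81^2 = 6561 ≡ 409 (mod 769)
3^16 ≡ 409^2 = 167281 ≡ 408 (mod 769)
3^32 ≡ 408^2 = 166464 ≡ 360 (mod 769)
3^64 ≡ 360^2 = 129600 ≡ 408 (mod 769)
3^128 ≡ 408^2 = 166464 ≡ 360 (mod 769)
3^256 ≡ 360^2 = 129600 ≡ 408 (mod 769)
3^512 ≡ 408^2 = 166464 ≡ 360 (mod 769)
768 = 512 + 256 in binary powers of 2.
So 3^768 ≡ 360 · 408 ≡ 1 (mod 769).
Since the result is 1, base 3 gives no evidence that 769 is composite.

1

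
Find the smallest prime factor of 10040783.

61

10040783 is odd.
Digit sum 23, not divisible by 3.
Ends in 3: not divisible by 5.
7: 10040783 = 7·1434397 + 4
11: 10040783 = 11·912798 + 5
13: 10040783 = 13·772367 + 12
17: 10040783 = 17·590634 + 5
19: 10040783 = 19·528462 + 5
23: 10040783 = 23·436555 + 18
29: 10040783 = 29·346233 + 26
31: 10040783 = 31·323896 + 7
37: 10040783 = 37·271372 + 19
41: 10040783 = 41·244897 + 6
43: 10040783 = 43·233506 + 25
47: 10040783 = 47·213633 + 32
53: 10040783 = 53·189448 + 39
59: 10040783 = 59·170182 + 45
61: 10040783 = 61·164603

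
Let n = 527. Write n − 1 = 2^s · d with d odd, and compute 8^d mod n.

202

527 − 1 = 526 = 2^1 · 263, so d = 263.
8^1 ≡ 8 (mod 527)
8^2 ≡ 8^2 = 64 ≡ 64 (mod 527)
8^4 ≡ 64^2 = 4096 ≡ 407 (mod 527)
8^8 ≡ 407^2 = 165649 ≡ 171 (mod 527)
8^16 ≡ 171^2 = 29241 ≡ 256 (mod 527)
8^32 ≡ 256^2 = 65536 ≡ 188 (mod 527)
8^64 ≡ 188^2 = 35344 ≡ 35 (mod 527)
8^128 ≡ 35^2 = 1225 ≡ 171 (mod 527)
8^256 ≡ 171^2 = 29241 ≡ 256 (mod 527)
263 = 256 + 4 + 2 + 1 in binary powers of 2.
So 8^263 ≡ 256 · 407 · 64 · 8 ≡ 202 (mod 527).
Squaring chain: 202; never reaches −1, so base 8 is a Miller–Rabin witness that 527 is composite.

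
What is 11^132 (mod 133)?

1

11^1 ≡ 11 (mod 133)
11^2 ≡ 11^2 = 121 ≡ 121 (mod 133)
11^4 ≡ 121^2 = 14641 ≡ 11 (mod 133)
11^8 ≡ 11^2 = 121 ≡ 121 (mod 133)
11^16 ≡ 121^2 = 14641 ≡ 11 (mod 133)
11^32 ≡ 11^2 = 121 ≡ 121 (mod 133)
11^64 ≡ 121^2 = 14641 ≡ 11 (mod 133)
11^128 ≡ 11^2 = 121 ≡ 121 (mod 133)
132 = 128 + 4 in binary powers of 2.
So 11^132 ≡ 121 · 11 ≡ 1 (mod 133).
Since the result is 1, base 11 gives no evidence that 133 is composite.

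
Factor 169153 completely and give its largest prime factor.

61

169153 = 47 · 3599
3599 = 59 · 61
61 is prime.
So 169153 = 47 · 59 · 61; the largest prime factor is 61.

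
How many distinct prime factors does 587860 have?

6

587860 = 2^2 · 146965
146965 = 5 · 29393
29393 = 7 · 4199
4199 = 13 · 323
323 = 17 · 19
587860 = 2^2 · 5 · 7 · 13 · 17 · 19, which has 6 distinct prime factors.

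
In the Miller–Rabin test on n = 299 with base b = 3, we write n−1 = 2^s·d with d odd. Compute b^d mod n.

299 − 1 = 298 = 2^1 · 149, so d = 149.
3^1 ≡ 3 (mod 299)
3^2 ≡ 3^2 = 9 ≡ 9 (mod 299)
3^4 ≡ 9^2 = 81 ≡ 81 (mod 299)
3^8 ≡ 81^2 = 6561 ≡ 282 (mod 299)
3^16 ≡ 282^2 = 79524 ≡ 289 (mod 299)
3^32 ≡ 289^2 = 83521 ≡ 100 (mod 299)
3^64 ≡ 100^2 = 10000 ≡ 133 (mod 299)
3^128 ≡ 133^2 = 17689 ≡ 48 (mod 299)
149 = 128 + 16 + 4 + 1 in binary powers of 2.
So 3^149 ≡ 48 · 289 · 81 · 3 ≡ 269 (mod 299).
Squaring chain: 269; never reaches −1, so base 3 is a Miller–Rabin witness that 299 is composite.

269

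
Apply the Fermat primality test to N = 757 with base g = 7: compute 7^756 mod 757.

1

7^1 ≡ 7 (mod 757)
7^2 ≡ 7^2 = 49 ≡ 49 (mod 757)
7^4 ≡ 49^2 = 2401 ≡ 130 (mod 757)
7^8 ≡ 130^2 = 16900 ≡ 246 (mod 757)
7^16 ≡ 246^2 = 60516 ≡ 713 (mod 757)
7^32 ≡ 713^2 = 508369 ≡ 422 (mod 757)
7^64 ≡ 422^2 = 178084 ≡ 189 (mod 757)
7^128 ≡ 189^2 = 35721 ≡ 142 (mod 757)
7^256 ≡ 142^2 = 20164 ≡ 482 (mod 757)
7^512 ≡ 482^2 = 232324 ≡ 682 (mod 757)
756 = 512 + 128 + 64 + 32 + 16 + 4 in binary powers of 2.
So 7^756 ≡ 682 · 142 · 189 · 422 · 713 · 130 ≡ 1 (mod 757).
Since the result is 1, base 7 gives no evidence that 757 is composite.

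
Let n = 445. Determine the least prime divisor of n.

5

445 is odd.
Digit sum 13, not divisible by 3.
Ends in 5: divisible by 5.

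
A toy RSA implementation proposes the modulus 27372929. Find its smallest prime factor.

89

27372929 is odd.
Digit sum 41, not divisible by 3.
Ends in 9: not divisible by 5.
7: 27372929 = 7·3910418 + 3
11: 27372929 = 11·2488448 + 1
13: 27372929 = 13·2105609 + 12
17: 27372929 = 17·1610172 + 5
19: 27372929 = 19·1440680 + 9
23: 27372929 = 23·1190127 + 8
29: 27372929 = 29·943894 + 3
31: 27372929 = 31·882997 + 22
37: 27372929 = 37·739808 + 33
41: 27372929 = 41·667632 + 17
43: 27372929 = 43·636579 + 32
47: 27372929 = 47·582402 + 35
53: 27372929 = 53·516470 + 19
59: 27372929 = 59·463947 + 56
61: 27372929 = 61·448736 + 33
67: 27372929 = 67·408551 + 12
71: 27372929 = 71·385534 + 15
73: 27372929 = 73·374971 + 46
79: 27372929 = 79·346492 + 61
83: 27372929 = 83·329794 + 27
89: 27372929 = 89·307561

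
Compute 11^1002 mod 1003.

661

11^1 ≡ 11 (mod 1003)
11^2 ≡ 11^2 = 121 ≡ 121 (mod 1003)
11^4 ≡ 121^2 = 14641 ≡ 599 (mod 1003)
11^8 ≡ 599^2 = 358801 ≡ 730 (mod 1003)
11^16 ≡ 730^2 = 532900 ≡ 307 (mod 1003)
11^32 ≡ 307^2 = 94249 ≡ 970 (mod 1003)
11^64 ≡ 970^2 = 940900 ≡ 86 (mod 1003)
11^128 ≡ 86^2 = 7396 ≡ 375 (mod 1003)
11^256 ≡ 375^2 = 140625 ≡ 205 (mod 1003)
11^512 ≡ 205^2 = 42025 ≡ 902 (mod 1003)
1002 = 512 + 256 + 128 + 64 + 32 + 8 + 2 in binary powers of 2.
So 11^1002 ≡ 902 · 205 · 375 · 86 · 970 · 730 · 121 ≡ 661 (mod 1003).
Since 661 ≠ 1, base 11 is a Fermat witness: 1003 is composite.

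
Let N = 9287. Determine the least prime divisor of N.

9287 is odd.
Digit sum 26, not divisible by 3.
Ends in 7: not divisible by 5.
7: 9287 = 7·1326 + 5
11: 9287 = 11·844 + 3
13: 9287 = 13·714 + 5
17: 9287 = 17·546 + 5
19: 9287 = 19·488 + 15
23: 9287 = 23·403 + 18
29: 9287 = 29·320 + 7
31: 9287 = 31·299 + 18
37: 9287 = 37·251

37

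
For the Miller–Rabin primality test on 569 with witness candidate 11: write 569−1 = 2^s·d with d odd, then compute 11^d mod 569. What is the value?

569 − 1 = 568 = 2^3 · 71, so d = 71.
11^1 ≡ 11 (mod 569)
11^2 ≡ 11^2 = 121 ≡ 121 (mod 569)
11^4 ≡ 121^2 = 14641 ≡ 416 (mod 569)
11^8 ≡ 416^2 = 173056 ≡ 80 (mod 569)
11^16 ≡ 80^2 = 6400 ≡ 141 (mod 569)
11^32 ≡ 141^2 = 19881 ≡ 535 (mod 569)
11^64 ≡ 535^2 = 286225 ≡ 18 (mod 569)
71 = 64 + 4 + 2 + 1 in binary powers of 2.
So 11^71 ≡ 18 · 416 · 121 · 11 ≡ 493 (mod 569).
Squaring chain: 493 → 86 → 568; reaches −1, so base 11 does not prove 569 composite.

493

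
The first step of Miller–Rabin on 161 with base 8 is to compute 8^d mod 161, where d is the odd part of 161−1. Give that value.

85

161 − 1 = 160 = 2^5 · 5, so d = 5.
8^1 ≡ 8 (mod 161)
8^2 ≡ 8^2 = 64 ≡ 64 (mod 161)
8^4 ≡ 64^2 = 4096 ≡ 71 (mod 161)
5 = 4 + 1 in binary powers of 2.
So 8^5 ≡ 71 · 8 ≡ 85 (mod 161).
Squaring chain: 85 → 141 → 78 → 127 → 29; never reaches −1, so base 8 is a Miller–Rabin witness that 161 is composite.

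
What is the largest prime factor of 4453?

4453 = 61 · 73
73 is prime.
So 4453 = 61 · 73; the largest prime factor is 73.

73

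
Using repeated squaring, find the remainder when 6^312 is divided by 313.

1

6^1 ≡ 6 (mod 313)
6^2 ≡ 6^2 = 36 ≡ 36 (mod 313)
6^4 ≡ 36^2 = 1296 ≡ 44 (mod 313)
6^8 ≡ 44^2 = 1936 ≡ 58 (mod 313)
6^16 ≡ 58^2 = 3364 ≡ 234 (mod 313)
6^32 ≡ 234^2 = 54756 ≡ 294 (mod 313)
6^64 ≡ 294^2 = 86436 ≡ 48 (mod 313)
6^128 ≡ 48^2 = 2304 ≡ 113 (mod 313)
6^256 ≡ 113^2 = 12769 ≡ 249 (mod 313)
312 = 256 + 32 + 16 + 8 in binary powers of 2.
So 6^312 ≡ 249 · 294 · 234 · 58 ≡ 1 (mod 313).
Since the result is 1, base 6 gives no evidence that 313 is composite.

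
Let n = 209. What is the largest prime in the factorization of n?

209 = 11 · 19
19 is prime.
So 209 = 11 · 19; the largest prime factor is 19.

19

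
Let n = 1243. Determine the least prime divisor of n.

1243 is odd.
Digit sum 10, not divisible by 3.
Ends in 3: not divisible by 5.
7: 1243 = 7·177 + 4
11: 1243 = 11·113

11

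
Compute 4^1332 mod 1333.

16

4^1 ≡ 4 (mod 1333)
4^2 ≡ 4^2 = 16 ≡ 16 (mod 1333)
4^4 ≡ 16^2 = 256 ≡ 256 (mod 1333)
4^8 ≡ 256^2 = 65536 ≡ 219 (mod 1333)
4^16 ≡ 219^2 = 47961 ≡ 1306 (mod 1333)
4^32 ≡ 1306^2 = 1705636 ≡ 729 (mod 1333)
4^64 ≡ 729^2 = 531441 ≡ 907 (mod 1333)
4^128 ≡ 907^2 = 822649 ≡ 188 (mod 1333)
4^256 ≡ 188^2 = 35344 ≡ 686 (mod 1333)
4^512 ≡ 686^2 = 470596 ≡ 47 (mod 1333)
4^1024 ≡ 47^2 = 2209 ≡ 876 (mod 1333)
1332 = 1024 + 256 + 32 + 16 + 4 in binary powers of 2.
So 4^1332 ≡ 876 · 686 · 729 · 1306 · 256 ≡ 16 (mod 1333).
Since 16 ≠ 1, base 4 is a Fermat witness: 1333 is composite.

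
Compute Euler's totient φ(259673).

Factor: 259673 = 19 · 79 · 173.
φ(259673) = (19−1) · (79−1) · (173−1) = 18 · 78 · 172 = 241488.

241488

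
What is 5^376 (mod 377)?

5^1 ≡ 5 (mod 377)
5^2 ≡ 5^2 = 25 ≡ 25 (mod 377)
5^4 ≡ 25^2 = 625 ≡ 248 (mod 377)
5^8 ≡ 248^2 = 61504 ≡ 53 (mod 377)
5^16 ≡ 53^2 = 2809 ≡ 170 (mod 377)
5^32 ≡ 170^2 = 28900 ≡ 248 (mod 377)
5^64 ≡ 248^2 = 61504 ≡ 53 (mod 377)
5^128 ≡ 53^2 = 2809 ≡ 170 (mod 377)
5^256 ≡ 170^2 = 28900 ≡ 248 (mod 377)
376 = 256 + 64 + 32 + 16 + 8 in binary powers of 2.
So 5^376 ≡ 248 · 53 · 248 · 170 · 53 ≡ 326 (mod 377).
Since 326 ≠ 1, base 5 is a Fermat witness: 377 is composite.

326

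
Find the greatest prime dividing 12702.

73

12702 = 2 · 6351
6351 = 3 · 2117
2117 = 29 · 73
73 is prime.
So 12702 = 2 · 3 · 29 · 73; the largest prime factor is 73.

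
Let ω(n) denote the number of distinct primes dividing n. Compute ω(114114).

114114 = 2 · 57057
57057 = 3 · 19019
19019 = 7 · 2717
2717 = 11 · 247
247 = 13 · 19
114114 = 2 · 3 · 7 · 11 · 13 · 19, which has 6 distinct prime factors.

6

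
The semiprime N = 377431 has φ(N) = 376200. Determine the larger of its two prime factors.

661

φ(n) = (p−1)(q−1) = n − (p+q) + 1, so p + q = 377431 − 376200 + 1 = 1232.
p and q are the roots of t² − 1232t + 377431 = 0.
Discriminant: 1232² − 4·377431 = 1517824 − 1509724 = 8100; √8100 = 90.
q = (1232 − 90)/2 = 571, p = (1232 + 90)/2 = 661.
Check: 571 · 661 = 377431.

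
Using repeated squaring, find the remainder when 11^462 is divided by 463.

1

11^1 ≡ 11 (mod 463)
11^2 ≡ 11^2 = 121 ≡ 121 (mod 463)
11^4 ≡ 121^2 = 14641 ≡ 288 (mod 463)
11^8 ≡ 288^2 = 82944 ≡ 67 (mod 463)
11^16 ≡ 67^2 = 4489 ≡ 322 (mod 463)
11^32 ≡ 322^2 = 103684 ≡ 435 (mod 463)
11^64 ≡ 435^2 = 189225 ≡ 321 (mod 463)
11^128 ≡ 321^2 = 103041 ≡ 255 (mod 463)
11^256 ≡ 255^2 = 65025 ≡ 205 (mod 463)
462 = 256 + 128 + 64 + 8 + 4 + 2 in binary powers of 2.
So 11^462 ≡ 205 · 255 · 321 · 67 · 288 · 121 ≡ 1 (mod 463).
Since the result is 1, base 11 gives no evidence that 463 is composite.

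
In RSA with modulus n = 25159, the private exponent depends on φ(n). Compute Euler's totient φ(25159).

Factor: 25159 = 139 · 181.
φ(25159) = (139−1) · (181−1) = 138 · 180 = 24840.

24840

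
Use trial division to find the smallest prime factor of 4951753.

4951753 is odd.
Digit sum 34, not divisible by 3.
Ends in 3: not divisible by 5.
7: 4951753 = 7·707393 + 2
11: 4951753 = 11·450159 + 4
13: 4951753 = 13·380904 + 1
17: 4951753 = 17·291279 + 10
19: 4951753 = 19·260618 + 11
23: 4951753 = 23·215293 + 14
29: 4951753 = 29·170750 + 3
31: 4951753 = 31·159733 + 30
37: 4951753 = 37·133831 + 6
41: 4951753 = 41·120774 + 19
43: 4951753 = 43·115157 + 2
47: 4951753 = 47·105356 + 21
53: 4951753 = 53·93429 + 16
59: 4951753 = 59·83928 + 1
61: 4951753 = 61·81176 + 17
67: 4951753 = 67·73906 + 51
71: 4951753 = 71·69743

71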